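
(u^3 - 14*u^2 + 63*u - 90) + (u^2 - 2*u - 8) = u^3 - 13*u^2 + 61*u - 98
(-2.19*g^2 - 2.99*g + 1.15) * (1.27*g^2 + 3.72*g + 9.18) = -2.7813*g^4 - 11.9441*g^3 - 29.7665*g^2 - 23.1702*g + 10.557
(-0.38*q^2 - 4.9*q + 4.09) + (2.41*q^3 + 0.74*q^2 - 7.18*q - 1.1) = 2.41*q^3 + 0.36*q^2 - 12.08*q + 2.99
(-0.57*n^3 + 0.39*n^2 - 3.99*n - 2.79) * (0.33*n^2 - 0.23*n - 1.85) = -0.1881*n^5 + 0.2598*n^4 - 0.3519*n^3 - 0.7245*n^2 + 8.0232*n + 5.1615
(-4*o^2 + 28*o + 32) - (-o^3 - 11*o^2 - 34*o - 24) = o^3 + 7*o^2 + 62*o + 56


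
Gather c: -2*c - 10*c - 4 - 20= -12*c - 24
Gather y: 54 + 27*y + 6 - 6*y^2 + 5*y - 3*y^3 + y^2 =-3*y^3 - 5*y^2 + 32*y + 60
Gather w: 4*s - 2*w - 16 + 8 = 4*s - 2*w - 8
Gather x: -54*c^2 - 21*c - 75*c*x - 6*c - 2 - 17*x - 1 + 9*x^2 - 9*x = -54*c^2 - 27*c + 9*x^2 + x*(-75*c - 26) - 3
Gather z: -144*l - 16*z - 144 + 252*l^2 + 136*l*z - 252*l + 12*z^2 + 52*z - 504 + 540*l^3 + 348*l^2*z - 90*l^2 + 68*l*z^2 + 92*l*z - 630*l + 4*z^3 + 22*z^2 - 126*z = 540*l^3 + 162*l^2 - 1026*l + 4*z^3 + z^2*(68*l + 34) + z*(348*l^2 + 228*l - 90) - 648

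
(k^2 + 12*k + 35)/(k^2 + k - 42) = (k + 5)/(k - 6)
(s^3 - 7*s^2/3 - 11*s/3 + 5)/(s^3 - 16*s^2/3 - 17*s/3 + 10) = (s - 3)/(s - 6)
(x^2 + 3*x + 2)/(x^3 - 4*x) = (x + 1)/(x*(x - 2))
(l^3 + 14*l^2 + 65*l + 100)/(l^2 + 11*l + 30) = (l^2 + 9*l + 20)/(l + 6)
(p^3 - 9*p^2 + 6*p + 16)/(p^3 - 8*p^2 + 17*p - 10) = (p^2 - 7*p - 8)/(p^2 - 6*p + 5)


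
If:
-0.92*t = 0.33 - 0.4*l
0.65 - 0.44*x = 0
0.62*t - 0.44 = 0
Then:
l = 2.46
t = 0.71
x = 1.48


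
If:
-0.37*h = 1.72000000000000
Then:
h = -4.65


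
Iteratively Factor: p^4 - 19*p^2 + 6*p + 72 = (p + 2)*(p^3 - 2*p^2 - 15*p + 36) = (p - 3)*(p + 2)*(p^2 + p - 12) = (p - 3)*(p + 2)*(p + 4)*(p - 3)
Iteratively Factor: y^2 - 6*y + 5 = (y - 1)*(y - 5)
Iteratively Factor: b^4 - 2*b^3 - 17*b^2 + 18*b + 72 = (b - 3)*(b^3 + b^2 - 14*b - 24) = (b - 3)*(b + 3)*(b^2 - 2*b - 8) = (b - 3)*(b + 2)*(b + 3)*(b - 4)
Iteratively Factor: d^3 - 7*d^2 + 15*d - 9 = (d - 3)*(d^2 - 4*d + 3) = (d - 3)*(d - 1)*(d - 3)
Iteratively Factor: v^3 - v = (v + 1)*(v^2 - v) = (v - 1)*(v + 1)*(v)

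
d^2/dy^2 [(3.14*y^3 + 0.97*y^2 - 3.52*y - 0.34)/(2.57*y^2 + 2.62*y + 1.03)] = (-5.6843418860808e-14*y^4 - 33.0766479999999*y^3 + 21.961506*y^2 + 62.157972*y + 18.188526)/(16.974593*y^6 + 51.914514*y^5 + 73.333665*y^4 + 59.59714*y^3 + 29.390535*y^2 + 8.338674*y + 1.092727)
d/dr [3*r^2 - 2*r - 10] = 6*r - 2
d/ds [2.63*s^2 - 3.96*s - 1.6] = 5.26*s - 3.96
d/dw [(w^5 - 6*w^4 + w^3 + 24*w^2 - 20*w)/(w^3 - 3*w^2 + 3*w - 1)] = (2*w^4 - 9*w^3 + 15*w^2 - 12*w - 20)/(w^3 - 3*w^2 + 3*w - 1)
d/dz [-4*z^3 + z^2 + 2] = 2*z*(1 - 6*z)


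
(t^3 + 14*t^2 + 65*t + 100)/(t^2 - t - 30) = (t^2 + 9*t + 20)/(t - 6)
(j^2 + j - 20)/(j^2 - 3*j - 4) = (j + 5)/(j + 1)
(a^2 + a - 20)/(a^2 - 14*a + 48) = (a^2 + a - 20)/(a^2 - 14*a + 48)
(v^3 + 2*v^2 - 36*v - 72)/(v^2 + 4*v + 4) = (v^2 - 36)/(v + 2)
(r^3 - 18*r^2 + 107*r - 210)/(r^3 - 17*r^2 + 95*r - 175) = (r - 6)/(r - 5)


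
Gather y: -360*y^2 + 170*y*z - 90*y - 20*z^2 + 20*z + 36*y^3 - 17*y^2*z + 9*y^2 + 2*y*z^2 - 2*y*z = 36*y^3 + y^2*(-17*z - 351) + y*(2*z^2 + 168*z - 90) - 20*z^2 + 20*z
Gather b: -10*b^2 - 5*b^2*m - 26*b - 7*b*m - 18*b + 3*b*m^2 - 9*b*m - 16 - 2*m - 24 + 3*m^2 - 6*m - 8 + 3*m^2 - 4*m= b^2*(-5*m - 10) + b*(3*m^2 - 16*m - 44) + 6*m^2 - 12*m - 48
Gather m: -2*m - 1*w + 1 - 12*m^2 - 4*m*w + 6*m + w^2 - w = -12*m^2 + m*(4 - 4*w) + w^2 - 2*w + 1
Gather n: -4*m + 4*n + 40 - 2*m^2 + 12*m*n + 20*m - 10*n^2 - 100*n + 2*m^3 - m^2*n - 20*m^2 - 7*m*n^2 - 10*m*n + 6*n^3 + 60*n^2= 2*m^3 - 22*m^2 + 16*m + 6*n^3 + n^2*(50 - 7*m) + n*(-m^2 + 2*m - 96) + 40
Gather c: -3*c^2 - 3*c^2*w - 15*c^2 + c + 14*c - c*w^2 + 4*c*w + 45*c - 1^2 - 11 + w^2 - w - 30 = c^2*(-3*w - 18) + c*(-w^2 + 4*w + 60) + w^2 - w - 42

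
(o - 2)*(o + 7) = o^2 + 5*o - 14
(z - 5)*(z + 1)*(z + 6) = z^3 + 2*z^2 - 29*z - 30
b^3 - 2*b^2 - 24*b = b*(b - 6)*(b + 4)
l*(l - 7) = l^2 - 7*l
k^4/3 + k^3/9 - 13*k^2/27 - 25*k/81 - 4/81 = (k/3 + 1/3)*(k - 4/3)*(k + 1/3)^2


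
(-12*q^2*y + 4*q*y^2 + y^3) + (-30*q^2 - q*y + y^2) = -12*q^2*y - 30*q^2 + 4*q*y^2 - q*y + y^3 + y^2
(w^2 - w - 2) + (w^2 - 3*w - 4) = 2*w^2 - 4*w - 6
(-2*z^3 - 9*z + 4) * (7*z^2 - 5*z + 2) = -14*z^5 + 10*z^4 - 67*z^3 + 73*z^2 - 38*z + 8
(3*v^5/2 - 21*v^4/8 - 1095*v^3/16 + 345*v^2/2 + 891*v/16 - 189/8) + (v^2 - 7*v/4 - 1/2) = 3*v^5/2 - 21*v^4/8 - 1095*v^3/16 + 347*v^2/2 + 863*v/16 - 193/8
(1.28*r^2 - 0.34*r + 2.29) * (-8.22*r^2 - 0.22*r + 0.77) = -10.5216*r^4 + 2.5132*r^3 - 17.7634*r^2 - 0.7656*r + 1.7633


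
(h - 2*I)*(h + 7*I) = h^2 + 5*I*h + 14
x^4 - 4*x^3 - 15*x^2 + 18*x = x*(x - 6)*(x - 1)*(x + 3)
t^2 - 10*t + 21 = (t - 7)*(t - 3)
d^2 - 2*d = d*(d - 2)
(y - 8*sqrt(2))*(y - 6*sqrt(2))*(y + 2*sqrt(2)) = y^3 - 12*sqrt(2)*y^2 + 40*y + 192*sqrt(2)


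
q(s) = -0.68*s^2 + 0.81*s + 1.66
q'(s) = 0.81 - 1.36*s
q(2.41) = -0.34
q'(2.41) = -2.47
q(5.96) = -17.67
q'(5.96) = -7.30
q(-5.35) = -22.14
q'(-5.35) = 8.09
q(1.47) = 1.38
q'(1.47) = -1.19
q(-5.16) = -20.63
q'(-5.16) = 7.83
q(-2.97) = -6.74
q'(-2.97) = 4.85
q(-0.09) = 1.58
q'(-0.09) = 0.93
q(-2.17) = -3.30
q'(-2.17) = 3.76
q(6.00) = -17.96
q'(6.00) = -7.35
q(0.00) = 1.66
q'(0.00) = 0.81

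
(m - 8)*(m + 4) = m^2 - 4*m - 32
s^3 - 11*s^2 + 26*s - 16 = (s - 8)*(s - 2)*(s - 1)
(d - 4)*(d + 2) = d^2 - 2*d - 8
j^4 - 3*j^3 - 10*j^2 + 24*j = j*(j - 4)*(j - 2)*(j + 3)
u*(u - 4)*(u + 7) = u^3 + 3*u^2 - 28*u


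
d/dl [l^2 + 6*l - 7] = 2*l + 6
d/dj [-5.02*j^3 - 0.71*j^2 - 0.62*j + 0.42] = -15.06*j^2 - 1.42*j - 0.62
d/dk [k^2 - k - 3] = 2*k - 1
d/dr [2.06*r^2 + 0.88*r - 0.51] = 4.12*r + 0.88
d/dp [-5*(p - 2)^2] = 20 - 10*p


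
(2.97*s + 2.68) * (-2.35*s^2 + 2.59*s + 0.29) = -6.9795*s^3 + 1.3943*s^2 + 7.8025*s + 0.7772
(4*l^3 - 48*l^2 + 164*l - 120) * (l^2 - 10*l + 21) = 4*l^5 - 88*l^4 + 728*l^3 - 2768*l^2 + 4644*l - 2520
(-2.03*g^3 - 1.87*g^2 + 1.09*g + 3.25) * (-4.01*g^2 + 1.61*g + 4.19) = 8.1403*g^5 + 4.2304*g^4 - 15.8873*g^3 - 19.1129*g^2 + 9.7996*g + 13.6175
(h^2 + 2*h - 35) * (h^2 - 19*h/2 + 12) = h^4 - 15*h^3/2 - 42*h^2 + 713*h/2 - 420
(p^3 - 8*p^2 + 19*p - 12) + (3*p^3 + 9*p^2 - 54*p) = 4*p^3 + p^2 - 35*p - 12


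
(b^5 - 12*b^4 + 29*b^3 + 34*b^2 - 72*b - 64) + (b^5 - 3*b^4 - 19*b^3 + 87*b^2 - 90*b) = 2*b^5 - 15*b^4 + 10*b^3 + 121*b^2 - 162*b - 64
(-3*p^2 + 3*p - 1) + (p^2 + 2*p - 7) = -2*p^2 + 5*p - 8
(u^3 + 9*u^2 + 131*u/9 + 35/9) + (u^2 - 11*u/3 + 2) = u^3 + 10*u^2 + 98*u/9 + 53/9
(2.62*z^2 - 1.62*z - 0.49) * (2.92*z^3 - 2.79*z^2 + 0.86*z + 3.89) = 7.6504*z^5 - 12.0402*z^4 + 5.3422*z^3 + 10.1657*z^2 - 6.7232*z - 1.9061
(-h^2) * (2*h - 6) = -2*h^3 + 6*h^2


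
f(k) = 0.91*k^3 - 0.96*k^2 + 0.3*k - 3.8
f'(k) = 2.73*k^2 - 1.92*k + 0.3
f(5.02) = 88.63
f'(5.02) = 59.46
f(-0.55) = -4.41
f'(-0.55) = 2.18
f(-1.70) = -11.56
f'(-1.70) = 11.45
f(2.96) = 12.28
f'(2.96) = 18.54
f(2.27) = 2.58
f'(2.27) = 10.01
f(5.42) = 114.51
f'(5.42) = 70.09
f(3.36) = 20.89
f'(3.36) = 24.67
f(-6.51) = -297.50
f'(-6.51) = 128.50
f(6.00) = 160.00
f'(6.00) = 87.06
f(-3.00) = -37.91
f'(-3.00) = 30.63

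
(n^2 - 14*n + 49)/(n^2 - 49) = (n - 7)/(n + 7)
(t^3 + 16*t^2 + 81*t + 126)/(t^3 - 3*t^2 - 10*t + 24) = (t^2 + 13*t + 42)/(t^2 - 6*t + 8)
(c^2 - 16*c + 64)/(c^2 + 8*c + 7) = (c^2 - 16*c + 64)/(c^2 + 8*c + 7)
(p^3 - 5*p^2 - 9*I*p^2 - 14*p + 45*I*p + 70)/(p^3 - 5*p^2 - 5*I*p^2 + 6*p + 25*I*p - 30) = (p^2 - 9*I*p - 14)/(p^2 - 5*I*p + 6)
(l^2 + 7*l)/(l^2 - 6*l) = (l + 7)/(l - 6)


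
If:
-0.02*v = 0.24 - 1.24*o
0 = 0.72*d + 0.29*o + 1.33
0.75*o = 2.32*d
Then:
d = -0.82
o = -2.54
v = -169.74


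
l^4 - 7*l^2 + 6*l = l*(l - 2)*(l - 1)*(l + 3)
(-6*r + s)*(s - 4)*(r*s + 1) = -6*r^2*s^2 + 24*r^2*s + r*s^3 - 4*r*s^2 - 6*r*s + 24*r + s^2 - 4*s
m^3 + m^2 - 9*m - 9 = (m - 3)*(m + 1)*(m + 3)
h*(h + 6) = h^2 + 6*h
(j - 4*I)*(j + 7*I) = j^2 + 3*I*j + 28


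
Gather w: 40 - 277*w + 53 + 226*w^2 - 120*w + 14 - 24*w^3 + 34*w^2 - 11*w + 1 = -24*w^3 + 260*w^2 - 408*w + 108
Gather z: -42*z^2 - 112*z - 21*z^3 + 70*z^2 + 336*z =-21*z^3 + 28*z^2 + 224*z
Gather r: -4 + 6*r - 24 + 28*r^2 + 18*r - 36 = 28*r^2 + 24*r - 64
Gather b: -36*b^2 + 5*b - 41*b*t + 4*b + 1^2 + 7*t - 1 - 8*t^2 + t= -36*b^2 + b*(9 - 41*t) - 8*t^2 + 8*t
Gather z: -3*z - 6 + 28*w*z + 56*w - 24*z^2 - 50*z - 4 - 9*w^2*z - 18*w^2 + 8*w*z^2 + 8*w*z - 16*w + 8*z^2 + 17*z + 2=-18*w^2 + 40*w + z^2*(8*w - 16) + z*(-9*w^2 + 36*w - 36) - 8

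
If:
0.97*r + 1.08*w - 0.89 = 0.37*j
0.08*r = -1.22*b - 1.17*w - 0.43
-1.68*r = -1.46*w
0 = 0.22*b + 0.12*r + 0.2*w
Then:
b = -1.33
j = 2.58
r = 0.83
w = 0.96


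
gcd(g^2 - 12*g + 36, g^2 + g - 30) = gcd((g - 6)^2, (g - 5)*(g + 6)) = 1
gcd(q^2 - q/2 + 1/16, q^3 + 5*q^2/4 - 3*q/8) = q - 1/4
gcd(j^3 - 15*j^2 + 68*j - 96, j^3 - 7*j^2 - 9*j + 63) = j - 3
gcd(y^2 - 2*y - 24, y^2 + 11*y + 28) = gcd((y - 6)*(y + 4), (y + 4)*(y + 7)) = y + 4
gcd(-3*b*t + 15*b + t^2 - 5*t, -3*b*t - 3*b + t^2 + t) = -3*b + t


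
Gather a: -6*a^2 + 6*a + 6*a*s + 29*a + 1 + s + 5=-6*a^2 + a*(6*s + 35) + s + 6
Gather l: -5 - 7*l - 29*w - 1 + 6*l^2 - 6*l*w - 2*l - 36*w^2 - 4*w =6*l^2 + l*(-6*w - 9) - 36*w^2 - 33*w - 6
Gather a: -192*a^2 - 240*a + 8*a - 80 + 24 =-192*a^2 - 232*a - 56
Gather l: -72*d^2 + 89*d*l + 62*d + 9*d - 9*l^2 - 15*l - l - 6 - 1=-72*d^2 + 71*d - 9*l^2 + l*(89*d - 16) - 7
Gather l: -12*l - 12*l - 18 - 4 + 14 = -24*l - 8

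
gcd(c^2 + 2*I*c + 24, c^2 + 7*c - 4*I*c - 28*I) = c - 4*I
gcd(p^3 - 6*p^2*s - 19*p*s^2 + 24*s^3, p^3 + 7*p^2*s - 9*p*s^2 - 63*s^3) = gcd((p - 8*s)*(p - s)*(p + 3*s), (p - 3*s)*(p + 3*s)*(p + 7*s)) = p + 3*s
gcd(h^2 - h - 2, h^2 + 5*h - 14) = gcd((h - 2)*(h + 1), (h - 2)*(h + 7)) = h - 2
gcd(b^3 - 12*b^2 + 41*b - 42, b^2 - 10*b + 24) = 1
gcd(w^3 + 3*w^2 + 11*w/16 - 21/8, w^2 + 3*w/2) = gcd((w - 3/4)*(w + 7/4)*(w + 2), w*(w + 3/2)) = 1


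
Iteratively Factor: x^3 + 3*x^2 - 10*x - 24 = (x - 3)*(x^2 + 6*x + 8) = (x - 3)*(x + 4)*(x + 2)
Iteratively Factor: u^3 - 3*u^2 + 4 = (u - 2)*(u^2 - u - 2) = (u - 2)^2*(u + 1)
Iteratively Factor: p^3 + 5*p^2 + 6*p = (p + 3)*(p^2 + 2*p) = (p + 2)*(p + 3)*(p)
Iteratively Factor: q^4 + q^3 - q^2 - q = (q + 1)*(q^3 - q) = q*(q + 1)*(q^2 - 1) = q*(q - 1)*(q + 1)*(q + 1)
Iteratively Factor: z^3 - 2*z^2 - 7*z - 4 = (z - 4)*(z^2 + 2*z + 1) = (z - 4)*(z + 1)*(z + 1)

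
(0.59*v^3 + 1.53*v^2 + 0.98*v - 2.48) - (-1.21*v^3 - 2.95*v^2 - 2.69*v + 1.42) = 1.8*v^3 + 4.48*v^2 + 3.67*v - 3.9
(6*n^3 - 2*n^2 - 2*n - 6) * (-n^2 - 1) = -6*n^5 + 2*n^4 - 4*n^3 + 8*n^2 + 2*n + 6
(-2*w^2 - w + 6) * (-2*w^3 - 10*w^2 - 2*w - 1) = 4*w^5 + 22*w^4 + 2*w^3 - 56*w^2 - 11*w - 6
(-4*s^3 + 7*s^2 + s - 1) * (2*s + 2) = -8*s^4 + 6*s^3 + 16*s^2 - 2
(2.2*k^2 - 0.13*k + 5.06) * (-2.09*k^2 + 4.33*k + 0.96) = -4.598*k^4 + 9.7977*k^3 - 9.0263*k^2 + 21.785*k + 4.8576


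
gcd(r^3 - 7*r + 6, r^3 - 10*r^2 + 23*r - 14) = r^2 - 3*r + 2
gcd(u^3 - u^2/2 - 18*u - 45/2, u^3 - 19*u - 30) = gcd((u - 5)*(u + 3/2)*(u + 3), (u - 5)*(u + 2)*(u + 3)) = u^2 - 2*u - 15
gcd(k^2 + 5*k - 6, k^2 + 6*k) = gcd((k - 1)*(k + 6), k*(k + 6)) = k + 6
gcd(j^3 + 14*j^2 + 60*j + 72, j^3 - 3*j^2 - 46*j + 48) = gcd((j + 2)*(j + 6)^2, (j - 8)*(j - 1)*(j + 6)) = j + 6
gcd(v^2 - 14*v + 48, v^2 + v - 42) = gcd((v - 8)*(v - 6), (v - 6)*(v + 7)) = v - 6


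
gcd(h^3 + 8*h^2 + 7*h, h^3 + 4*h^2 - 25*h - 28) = h^2 + 8*h + 7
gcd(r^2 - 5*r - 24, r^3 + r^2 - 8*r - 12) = 1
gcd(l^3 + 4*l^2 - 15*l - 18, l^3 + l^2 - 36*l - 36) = l^2 + 7*l + 6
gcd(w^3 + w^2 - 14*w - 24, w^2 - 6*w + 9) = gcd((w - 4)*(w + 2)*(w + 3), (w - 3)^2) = 1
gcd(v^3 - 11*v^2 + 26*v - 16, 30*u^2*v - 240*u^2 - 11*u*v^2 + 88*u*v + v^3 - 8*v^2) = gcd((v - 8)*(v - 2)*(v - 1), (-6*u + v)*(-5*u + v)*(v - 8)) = v - 8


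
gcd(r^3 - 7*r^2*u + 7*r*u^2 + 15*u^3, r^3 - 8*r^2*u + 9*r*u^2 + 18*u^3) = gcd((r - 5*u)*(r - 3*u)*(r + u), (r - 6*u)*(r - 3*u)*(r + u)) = r^2 - 2*r*u - 3*u^2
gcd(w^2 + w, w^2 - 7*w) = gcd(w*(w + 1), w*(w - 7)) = w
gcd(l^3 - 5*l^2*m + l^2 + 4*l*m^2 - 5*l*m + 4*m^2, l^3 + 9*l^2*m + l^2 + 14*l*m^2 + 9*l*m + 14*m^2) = l + 1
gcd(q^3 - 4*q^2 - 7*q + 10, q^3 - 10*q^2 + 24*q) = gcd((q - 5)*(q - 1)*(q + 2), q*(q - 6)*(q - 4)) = 1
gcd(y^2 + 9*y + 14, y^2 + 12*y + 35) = y + 7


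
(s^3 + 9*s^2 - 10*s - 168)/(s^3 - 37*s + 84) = (s + 6)/(s - 3)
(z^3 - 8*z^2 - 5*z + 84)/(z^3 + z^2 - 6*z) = (z^2 - 11*z + 28)/(z*(z - 2))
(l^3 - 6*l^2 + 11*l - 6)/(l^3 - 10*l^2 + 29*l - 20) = (l^2 - 5*l + 6)/(l^2 - 9*l + 20)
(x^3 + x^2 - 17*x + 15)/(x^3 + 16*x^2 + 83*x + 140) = (x^2 - 4*x + 3)/(x^2 + 11*x + 28)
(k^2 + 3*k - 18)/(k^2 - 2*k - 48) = (k - 3)/(k - 8)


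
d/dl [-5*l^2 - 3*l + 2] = -10*l - 3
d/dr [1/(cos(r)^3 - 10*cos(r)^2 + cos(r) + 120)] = (3*cos(r)^2 - 20*cos(r) + 1)*sin(r)/(cos(r)^3 - 10*cos(r)^2 + cos(r) + 120)^2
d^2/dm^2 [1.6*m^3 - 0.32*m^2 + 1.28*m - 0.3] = 9.6*m - 0.64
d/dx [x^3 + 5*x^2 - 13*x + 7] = 3*x^2 + 10*x - 13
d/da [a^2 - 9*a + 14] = 2*a - 9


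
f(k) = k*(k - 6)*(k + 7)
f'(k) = k*(k - 6) + k*(k + 7) + (k - 6)*(k + 7) = 3*k^2 + 2*k - 42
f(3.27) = -91.68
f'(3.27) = -3.38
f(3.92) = -89.04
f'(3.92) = 11.94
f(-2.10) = 83.35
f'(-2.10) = -32.97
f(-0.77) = 32.48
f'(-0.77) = -41.76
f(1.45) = -55.75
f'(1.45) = -32.79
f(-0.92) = 38.71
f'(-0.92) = -41.30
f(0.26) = -10.83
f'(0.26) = -41.28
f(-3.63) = 117.80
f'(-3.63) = -9.73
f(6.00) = 0.00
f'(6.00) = 78.00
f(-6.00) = 72.00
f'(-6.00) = 54.00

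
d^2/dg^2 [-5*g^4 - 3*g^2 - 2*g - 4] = -60*g^2 - 6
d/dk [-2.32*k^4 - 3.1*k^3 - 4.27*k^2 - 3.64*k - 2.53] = -9.28*k^3 - 9.3*k^2 - 8.54*k - 3.64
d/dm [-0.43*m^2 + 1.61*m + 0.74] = 1.61 - 0.86*m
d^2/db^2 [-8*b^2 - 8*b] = -16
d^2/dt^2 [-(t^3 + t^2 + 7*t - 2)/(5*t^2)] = 2*(6 - 7*t)/(5*t^4)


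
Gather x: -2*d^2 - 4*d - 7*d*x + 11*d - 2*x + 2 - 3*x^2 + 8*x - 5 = -2*d^2 + 7*d - 3*x^2 + x*(6 - 7*d) - 3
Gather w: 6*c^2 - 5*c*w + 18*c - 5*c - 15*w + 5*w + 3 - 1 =6*c^2 + 13*c + w*(-5*c - 10) + 2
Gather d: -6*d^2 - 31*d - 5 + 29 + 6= -6*d^2 - 31*d + 30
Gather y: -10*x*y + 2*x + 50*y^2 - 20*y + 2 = 2*x + 50*y^2 + y*(-10*x - 20) + 2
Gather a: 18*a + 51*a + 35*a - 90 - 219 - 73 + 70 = 104*a - 312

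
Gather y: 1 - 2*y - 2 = -2*y - 1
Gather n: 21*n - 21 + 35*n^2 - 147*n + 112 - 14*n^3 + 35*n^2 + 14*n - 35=-14*n^3 + 70*n^2 - 112*n + 56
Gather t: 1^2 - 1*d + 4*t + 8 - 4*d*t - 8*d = -9*d + t*(4 - 4*d) + 9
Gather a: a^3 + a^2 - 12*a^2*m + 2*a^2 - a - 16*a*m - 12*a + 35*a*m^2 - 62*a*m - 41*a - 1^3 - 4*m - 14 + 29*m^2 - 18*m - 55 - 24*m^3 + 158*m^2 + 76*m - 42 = a^3 + a^2*(3 - 12*m) + a*(35*m^2 - 78*m - 54) - 24*m^3 + 187*m^2 + 54*m - 112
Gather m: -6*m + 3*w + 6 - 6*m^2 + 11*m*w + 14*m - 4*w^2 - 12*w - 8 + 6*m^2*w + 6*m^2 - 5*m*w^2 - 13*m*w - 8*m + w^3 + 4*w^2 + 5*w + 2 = 6*m^2*w + m*(-5*w^2 - 2*w) + w^3 - 4*w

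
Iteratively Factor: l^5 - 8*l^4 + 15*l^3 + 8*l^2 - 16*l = (l - 4)*(l^4 - 4*l^3 - l^2 + 4*l) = (l - 4)^2*(l^3 - l) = l*(l - 4)^2*(l^2 - 1) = l*(l - 4)^2*(l + 1)*(l - 1)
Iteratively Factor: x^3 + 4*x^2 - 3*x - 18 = (x + 3)*(x^2 + x - 6) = (x - 2)*(x + 3)*(x + 3)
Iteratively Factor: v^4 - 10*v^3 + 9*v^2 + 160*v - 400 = (v + 4)*(v^3 - 14*v^2 + 65*v - 100) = (v - 4)*(v + 4)*(v^2 - 10*v + 25) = (v - 5)*(v - 4)*(v + 4)*(v - 5)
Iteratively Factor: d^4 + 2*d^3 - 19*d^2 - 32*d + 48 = (d + 4)*(d^3 - 2*d^2 - 11*d + 12) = (d + 3)*(d + 4)*(d^2 - 5*d + 4) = (d - 1)*(d + 3)*(d + 4)*(d - 4)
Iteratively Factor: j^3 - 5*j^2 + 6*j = (j - 3)*(j^2 - 2*j) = j*(j - 3)*(j - 2)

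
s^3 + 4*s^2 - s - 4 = (s - 1)*(s + 1)*(s + 4)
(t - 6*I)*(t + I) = t^2 - 5*I*t + 6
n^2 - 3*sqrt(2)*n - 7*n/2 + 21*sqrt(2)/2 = (n - 7/2)*(n - 3*sqrt(2))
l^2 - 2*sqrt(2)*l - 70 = (l - 7*sqrt(2))*(l + 5*sqrt(2))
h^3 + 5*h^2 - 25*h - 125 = (h - 5)*(h + 5)^2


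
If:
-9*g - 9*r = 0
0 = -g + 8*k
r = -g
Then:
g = -r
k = -r/8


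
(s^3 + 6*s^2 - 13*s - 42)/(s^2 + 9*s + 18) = (s^3 + 6*s^2 - 13*s - 42)/(s^2 + 9*s + 18)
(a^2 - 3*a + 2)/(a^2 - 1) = (a - 2)/(a + 1)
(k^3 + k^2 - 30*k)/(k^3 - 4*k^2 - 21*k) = (-k^2 - k + 30)/(-k^2 + 4*k + 21)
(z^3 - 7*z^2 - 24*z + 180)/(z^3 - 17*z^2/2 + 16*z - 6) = 2*(z^2 - z - 30)/(2*z^2 - 5*z + 2)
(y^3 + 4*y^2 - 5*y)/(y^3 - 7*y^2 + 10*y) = (y^2 + 4*y - 5)/(y^2 - 7*y + 10)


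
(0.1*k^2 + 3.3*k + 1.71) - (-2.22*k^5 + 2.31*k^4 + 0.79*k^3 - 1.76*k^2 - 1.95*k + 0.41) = 2.22*k^5 - 2.31*k^4 - 0.79*k^3 + 1.86*k^2 + 5.25*k + 1.3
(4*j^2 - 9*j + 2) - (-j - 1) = 4*j^2 - 8*j + 3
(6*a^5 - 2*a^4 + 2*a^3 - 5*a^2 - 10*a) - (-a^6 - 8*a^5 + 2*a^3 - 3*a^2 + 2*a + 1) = a^6 + 14*a^5 - 2*a^4 - 2*a^2 - 12*a - 1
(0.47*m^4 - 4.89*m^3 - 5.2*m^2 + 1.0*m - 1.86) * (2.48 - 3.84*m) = -1.8048*m^5 + 19.9432*m^4 + 7.8408*m^3 - 16.736*m^2 + 9.6224*m - 4.6128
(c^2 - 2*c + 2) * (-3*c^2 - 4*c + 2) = -3*c^4 + 2*c^3 + 4*c^2 - 12*c + 4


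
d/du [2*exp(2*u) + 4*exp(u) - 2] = 4*(exp(u) + 1)*exp(u)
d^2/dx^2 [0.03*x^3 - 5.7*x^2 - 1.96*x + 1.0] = 0.18*x - 11.4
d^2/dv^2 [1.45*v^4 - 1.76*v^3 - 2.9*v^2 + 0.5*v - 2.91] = 17.4*v^2 - 10.56*v - 5.8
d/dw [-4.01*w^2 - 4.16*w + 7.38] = -8.02*w - 4.16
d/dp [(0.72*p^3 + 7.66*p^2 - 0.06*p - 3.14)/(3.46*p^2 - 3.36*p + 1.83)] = (2.4912*p^4 - 4.83839999999999*p^3 - 21.5772*p^2 + 49.7644*p - 10.6602)/(11.9716*p^4 - 23.2512*p^3 + 23.9532*p^2 - 12.2976*p + 3.3489)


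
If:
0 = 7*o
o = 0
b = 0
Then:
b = 0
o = 0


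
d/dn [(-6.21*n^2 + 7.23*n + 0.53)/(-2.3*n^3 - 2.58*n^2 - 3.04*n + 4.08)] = (-14.283*n^4 + 33.258*n^3 + 41.1888*n^2 - 47.9388*n + 31.1096)/(5.29*n^6 + 11.868*n^5 + 20.6404*n^4 - 3.0816*n^3 - 11.8112*n^2 - 24.8064*n + 16.6464)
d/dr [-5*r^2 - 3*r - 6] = -10*r - 3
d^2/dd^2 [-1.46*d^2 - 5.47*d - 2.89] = -2.92000000000000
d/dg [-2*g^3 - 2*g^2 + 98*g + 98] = -6*g^2 - 4*g + 98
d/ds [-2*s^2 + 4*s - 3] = 4 - 4*s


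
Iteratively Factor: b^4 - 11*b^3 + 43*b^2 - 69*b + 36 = (b - 3)*(b^3 - 8*b^2 + 19*b - 12) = (b - 4)*(b - 3)*(b^2 - 4*b + 3) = (b - 4)*(b - 3)*(b - 1)*(b - 3)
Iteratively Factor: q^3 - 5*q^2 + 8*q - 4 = (q - 2)*(q^2 - 3*q + 2) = (q - 2)*(q - 1)*(q - 2)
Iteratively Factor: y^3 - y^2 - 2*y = (y - 2)*(y^2 + y) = (y - 2)*(y + 1)*(y)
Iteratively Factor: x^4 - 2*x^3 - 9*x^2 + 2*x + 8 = (x + 1)*(x^3 - 3*x^2 - 6*x + 8) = (x - 4)*(x + 1)*(x^2 + x - 2) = (x - 4)*(x - 1)*(x + 1)*(x + 2)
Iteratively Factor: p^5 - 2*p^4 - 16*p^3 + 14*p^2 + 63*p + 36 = (p + 1)*(p^4 - 3*p^3 - 13*p^2 + 27*p + 36) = (p + 1)^2*(p^3 - 4*p^2 - 9*p + 36) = (p - 3)*(p + 1)^2*(p^2 - p - 12) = (p - 4)*(p - 3)*(p + 1)^2*(p + 3)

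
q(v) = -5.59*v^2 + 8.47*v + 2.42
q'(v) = 8.47 - 11.18*v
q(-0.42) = -2.12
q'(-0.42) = 13.17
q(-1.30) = -18.04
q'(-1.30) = 23.00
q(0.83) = 5.60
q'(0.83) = -0.81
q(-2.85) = -67.12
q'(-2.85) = 40.33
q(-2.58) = -56.64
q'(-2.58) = 37.31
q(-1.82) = -31.51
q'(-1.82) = 28.82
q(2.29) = -7.50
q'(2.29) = -17.13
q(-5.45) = -209.78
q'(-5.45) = 69.40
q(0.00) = 2.42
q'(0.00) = 8.47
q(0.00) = 2.42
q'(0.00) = 8.47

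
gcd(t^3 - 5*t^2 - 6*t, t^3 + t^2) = t^2 + t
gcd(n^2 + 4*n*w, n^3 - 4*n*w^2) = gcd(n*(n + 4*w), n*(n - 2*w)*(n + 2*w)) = n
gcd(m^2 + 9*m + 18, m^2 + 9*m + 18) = m^2 + 9*m + 18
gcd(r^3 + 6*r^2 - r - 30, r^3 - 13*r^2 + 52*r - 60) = r - 2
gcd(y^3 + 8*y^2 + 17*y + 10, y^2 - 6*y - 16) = y + 2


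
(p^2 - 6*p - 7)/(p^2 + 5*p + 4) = (p - 7)/(p + 4)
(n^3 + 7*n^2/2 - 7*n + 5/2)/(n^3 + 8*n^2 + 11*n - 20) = (n - 1/2)/(n + 4)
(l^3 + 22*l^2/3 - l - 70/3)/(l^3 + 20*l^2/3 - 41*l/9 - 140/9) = 3*(l + 2)/(3*l + 4)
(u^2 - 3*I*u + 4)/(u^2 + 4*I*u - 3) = (u - 4*I)/(u + 3*I)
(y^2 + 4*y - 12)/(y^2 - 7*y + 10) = (y + 6)/(y - 5)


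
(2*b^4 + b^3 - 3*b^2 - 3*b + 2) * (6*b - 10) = 12*b^5 - 14*b^4 - 28*b^3 + 12*b^2 + 42*b - 20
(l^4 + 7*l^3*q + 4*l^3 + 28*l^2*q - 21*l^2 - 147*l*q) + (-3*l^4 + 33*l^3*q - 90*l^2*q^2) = -2*l^4 + 40*l^3*q + 4*l^3 - 90*l^2*q^2 + 28*l^2*q - 21*l^2 - 147*l*q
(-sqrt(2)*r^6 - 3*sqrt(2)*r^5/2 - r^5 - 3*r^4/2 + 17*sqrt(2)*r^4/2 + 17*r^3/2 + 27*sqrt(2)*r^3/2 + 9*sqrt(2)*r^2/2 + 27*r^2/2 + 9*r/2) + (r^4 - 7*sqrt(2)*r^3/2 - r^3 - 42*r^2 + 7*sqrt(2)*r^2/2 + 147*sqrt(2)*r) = -sqrt(2)*r^6 - 3*sqrt(2)*r^5/2 - r^5 - r^4/2 + 17*sqrt(2)*r^4/2 + 15*r^3/2 + 10*sqrt(2)*r^3 - 57*r^2/2 + 8*sqrt(2)*r^2 + 9*r/2 + 147*sqrt(2)*r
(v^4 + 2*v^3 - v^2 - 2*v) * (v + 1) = v^5 + 3*v^4 + v^3 - 3*v^2 - 2*v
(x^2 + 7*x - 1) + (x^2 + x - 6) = 2*x^2 + 8*x - 7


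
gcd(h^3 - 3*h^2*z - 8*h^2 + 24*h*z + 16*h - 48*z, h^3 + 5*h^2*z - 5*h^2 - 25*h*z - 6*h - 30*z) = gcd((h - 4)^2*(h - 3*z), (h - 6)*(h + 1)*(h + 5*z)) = 1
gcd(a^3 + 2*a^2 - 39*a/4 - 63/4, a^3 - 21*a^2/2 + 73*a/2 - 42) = a - 3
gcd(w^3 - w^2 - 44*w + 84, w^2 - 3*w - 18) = w - 6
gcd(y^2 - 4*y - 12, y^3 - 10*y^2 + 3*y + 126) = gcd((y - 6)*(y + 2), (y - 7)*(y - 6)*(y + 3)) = y - 6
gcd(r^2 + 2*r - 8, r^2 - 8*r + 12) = r - 2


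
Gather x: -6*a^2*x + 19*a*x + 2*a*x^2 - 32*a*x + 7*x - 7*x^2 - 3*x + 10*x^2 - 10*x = x^2*(2*a + 3) + x*(-6*a^2 - 13*a - 6)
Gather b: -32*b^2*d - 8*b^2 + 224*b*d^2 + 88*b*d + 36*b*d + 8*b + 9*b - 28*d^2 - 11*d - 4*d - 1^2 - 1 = b^2*(-32*d - 8) + b*(224*d^2 + 124*d + 17) - 28*d^2 - 15*d - 2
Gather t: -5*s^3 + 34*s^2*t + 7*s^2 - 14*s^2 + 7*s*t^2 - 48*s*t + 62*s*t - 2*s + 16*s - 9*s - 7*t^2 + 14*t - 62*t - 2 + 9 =-5*s^3 - 7*s^2 + 5*s + t^2*(7*s - 7) + t*(34*s^2 + 14*s - 48) + 7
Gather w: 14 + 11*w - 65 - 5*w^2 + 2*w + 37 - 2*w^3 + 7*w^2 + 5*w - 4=-2*w^3 + 2*w^2 + 18*w - 18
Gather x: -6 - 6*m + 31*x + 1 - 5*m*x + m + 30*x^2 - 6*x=-5*m + 30*x^2 + x*(25 - 5*m) - 5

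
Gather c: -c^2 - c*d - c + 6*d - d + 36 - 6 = -c^2 + c*(-d - 1) + 5*d + 30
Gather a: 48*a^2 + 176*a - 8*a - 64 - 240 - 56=48*a^2 + 168*a - 360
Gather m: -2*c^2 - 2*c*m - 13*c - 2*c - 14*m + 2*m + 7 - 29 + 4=-2*c^2 - 15*c + m*(-2*c - 12) - 18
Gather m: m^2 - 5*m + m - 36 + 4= m^2 - 4*m - 32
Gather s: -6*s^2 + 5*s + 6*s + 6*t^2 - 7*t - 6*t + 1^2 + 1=-6*s^2 + 11*s + 6*t^2 - 13*t + 2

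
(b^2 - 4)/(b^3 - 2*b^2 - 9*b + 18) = (b + 2)/(b^2 - 9)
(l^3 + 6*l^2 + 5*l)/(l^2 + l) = l + 5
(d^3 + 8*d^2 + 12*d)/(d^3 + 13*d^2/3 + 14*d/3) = 3*(d + 6)/(3*d + 7)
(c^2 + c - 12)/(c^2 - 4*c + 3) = (c + 4)/(c - 1)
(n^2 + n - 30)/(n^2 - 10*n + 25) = (n + 6)/(n - 5)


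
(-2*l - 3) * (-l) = 2*l^2 + 3*l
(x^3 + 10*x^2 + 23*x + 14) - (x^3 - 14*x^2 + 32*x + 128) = 24*x^2 - 9*x - 114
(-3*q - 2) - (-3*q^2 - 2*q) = 3*q^2 - q - 2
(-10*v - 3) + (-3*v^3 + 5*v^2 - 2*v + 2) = -3*v^3 + 5*v^2 - 12*v - 1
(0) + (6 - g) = 6 - g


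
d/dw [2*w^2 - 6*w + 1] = 4*w - 6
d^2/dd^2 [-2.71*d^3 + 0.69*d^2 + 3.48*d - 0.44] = 1.38 - 16.26*d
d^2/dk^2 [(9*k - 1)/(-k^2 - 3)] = 2*(4*k^2*(1 - 9*k) + (27*k - 1)*(k^2 + 3))/(k^2 + 3)^3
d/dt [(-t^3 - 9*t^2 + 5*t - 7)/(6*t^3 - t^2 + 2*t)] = (55*t^4 - 64*t^3 + 113*t^2 - 14*t + 14)/(t^2*(36*t^4 - 12*t^3 + 25*t^2 - 4*t + 4))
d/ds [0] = 0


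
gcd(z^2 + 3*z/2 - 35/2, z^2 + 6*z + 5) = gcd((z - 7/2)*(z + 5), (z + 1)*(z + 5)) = z + 5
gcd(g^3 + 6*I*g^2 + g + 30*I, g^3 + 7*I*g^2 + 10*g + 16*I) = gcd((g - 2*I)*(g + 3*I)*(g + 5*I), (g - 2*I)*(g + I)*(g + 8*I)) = g - 2*I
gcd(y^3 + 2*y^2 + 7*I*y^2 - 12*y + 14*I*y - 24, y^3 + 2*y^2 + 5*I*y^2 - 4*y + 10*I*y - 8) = y^2 + y*(2 + 4*I) + 8*I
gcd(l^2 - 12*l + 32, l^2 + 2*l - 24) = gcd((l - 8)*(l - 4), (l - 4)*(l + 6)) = l - 4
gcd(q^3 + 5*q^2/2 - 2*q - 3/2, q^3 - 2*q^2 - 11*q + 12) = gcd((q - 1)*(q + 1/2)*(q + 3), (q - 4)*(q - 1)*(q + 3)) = q^2 + 2*q - 3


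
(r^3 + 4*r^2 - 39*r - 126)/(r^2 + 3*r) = r + 1 - 42/r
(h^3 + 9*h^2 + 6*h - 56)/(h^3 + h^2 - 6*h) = (h^2 + 11*h + 28)/(h*(h + 3))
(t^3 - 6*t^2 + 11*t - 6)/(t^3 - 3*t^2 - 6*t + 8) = (t^2 - 5*t + 6)/(t^2 - 2*t - 8)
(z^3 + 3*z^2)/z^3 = (z + 3)/z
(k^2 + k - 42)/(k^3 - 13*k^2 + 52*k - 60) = (k + 7)/(k^2 - 7*k + 10)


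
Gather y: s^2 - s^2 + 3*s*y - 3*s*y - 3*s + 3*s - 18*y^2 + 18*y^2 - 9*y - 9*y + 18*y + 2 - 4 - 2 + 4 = 0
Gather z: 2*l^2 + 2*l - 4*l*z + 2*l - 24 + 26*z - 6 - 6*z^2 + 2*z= 2*l^2 + 4*l - 6*z^2 + z*(28 - 4*l) - 30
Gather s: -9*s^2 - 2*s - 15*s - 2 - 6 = -9*s^2 - 17*s - 8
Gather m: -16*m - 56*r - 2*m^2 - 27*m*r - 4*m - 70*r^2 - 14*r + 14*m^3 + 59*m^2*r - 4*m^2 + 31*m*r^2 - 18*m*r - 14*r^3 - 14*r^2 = 14*m^3 + m^2*(59*r - 6) + m*(31*r^2 - 45*r - 20) - 14*r^3 - 84*r^2 - 70*r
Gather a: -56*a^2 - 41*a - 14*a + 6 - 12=-56*a^2 - 55*a - 6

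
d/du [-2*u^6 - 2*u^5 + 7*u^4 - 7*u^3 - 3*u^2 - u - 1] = -12*u^5 - 10*u^4 + 28*u^3 - 21*u^2 - 6*u - 1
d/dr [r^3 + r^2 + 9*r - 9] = 3*r^2 + 2*r + 9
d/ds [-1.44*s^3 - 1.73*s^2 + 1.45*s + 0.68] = -4.32*s^2 - 3.46*s + 1.45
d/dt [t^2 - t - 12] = 2*t - 1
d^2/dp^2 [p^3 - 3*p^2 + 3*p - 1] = 6*p - 6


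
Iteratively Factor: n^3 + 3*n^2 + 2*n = (n + 1)*(n^2 + 2*n) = (n + 1)*(n + 2)*(n)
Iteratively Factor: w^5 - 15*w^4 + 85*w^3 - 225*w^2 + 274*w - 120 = (w - 5)*(w^4 - 10*w^3 + 35*w^2 - 50*w + 24) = (w - 5)*(w - 3)*(w^3 - 7*w^2 + 14*w - 8) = (w - 5)*(w - 3)*(w - 2)*(w^2 - 5*w + 4) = (w - 5)*(w - 4)*(w - 3)*(w - 2)*(w - 1)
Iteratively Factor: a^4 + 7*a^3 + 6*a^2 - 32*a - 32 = (a + 4)*(a^3 + 3*a^2 - 6*a - 8) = (a - 2)*(a + 4)*(a^2 + 5*a + 4) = (a - 2)*(a + 1)*(a + 4)*(a + 4)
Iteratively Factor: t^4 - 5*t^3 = (t)*(t^3 - 5*t^2) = t*(t - 5)*(t^2) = t^2*(t - 5)*(t)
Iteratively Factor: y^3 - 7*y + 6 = (y + 3)*(y^2 - 3*y + 2) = (y - 2)*(y + 3)*(y - 1)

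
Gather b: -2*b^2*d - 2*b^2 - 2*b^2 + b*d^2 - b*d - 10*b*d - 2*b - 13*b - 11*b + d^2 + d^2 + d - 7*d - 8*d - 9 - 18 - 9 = b^2*(-2*d - 4) + b*(d^2 - 11*d - 26) + 2*d^2 - 14*d - 36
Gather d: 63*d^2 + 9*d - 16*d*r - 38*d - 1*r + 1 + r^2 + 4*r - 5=63*d^2 + d*(-16*r - 29) + r^2 + 3*r - 4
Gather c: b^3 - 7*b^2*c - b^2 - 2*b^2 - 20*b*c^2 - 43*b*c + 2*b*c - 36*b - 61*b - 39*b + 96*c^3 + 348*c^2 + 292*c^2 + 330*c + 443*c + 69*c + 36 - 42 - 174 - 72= b^3 - 3*b^2 - 136*b + 96*c^3 + c^2*(640 - 20*b) + c*(-7*b^2 - 41*b + 842) - 252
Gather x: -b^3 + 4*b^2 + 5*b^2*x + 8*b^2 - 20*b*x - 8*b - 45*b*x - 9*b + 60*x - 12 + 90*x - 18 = -b^3 + 12*b^2 - 17*b + x*(5*b^2 - 65*b + 150) - 30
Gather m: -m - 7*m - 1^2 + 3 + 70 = 72 - 8*m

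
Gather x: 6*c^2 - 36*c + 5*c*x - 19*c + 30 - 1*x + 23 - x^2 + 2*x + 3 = 6*c^2 - 55*c - x^2 + x*(5*c + 1) + 56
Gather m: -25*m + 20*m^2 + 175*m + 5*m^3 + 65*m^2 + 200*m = 5*m^3 + 85*m^2 + 350*m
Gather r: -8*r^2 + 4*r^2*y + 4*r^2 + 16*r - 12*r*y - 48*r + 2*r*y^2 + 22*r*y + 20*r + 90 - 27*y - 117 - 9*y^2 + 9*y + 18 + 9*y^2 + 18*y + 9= r^2*(4*y - 4) + r*(2*y^2 + 10*y - 12)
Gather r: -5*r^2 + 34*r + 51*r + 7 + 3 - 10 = -5*r^2 + 85*r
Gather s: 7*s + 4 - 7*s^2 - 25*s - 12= -7*s^2 - 18*s - 8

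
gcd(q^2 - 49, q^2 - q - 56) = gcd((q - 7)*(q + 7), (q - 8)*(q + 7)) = q + 7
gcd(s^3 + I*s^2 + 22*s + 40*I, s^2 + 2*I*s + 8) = s + 4*I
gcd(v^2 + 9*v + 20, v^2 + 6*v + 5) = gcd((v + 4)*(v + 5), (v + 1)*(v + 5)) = v + 5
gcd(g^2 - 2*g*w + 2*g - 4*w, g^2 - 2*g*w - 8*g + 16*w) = -g + 2*w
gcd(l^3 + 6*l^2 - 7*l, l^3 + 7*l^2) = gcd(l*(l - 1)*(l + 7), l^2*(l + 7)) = l^2 + 7*l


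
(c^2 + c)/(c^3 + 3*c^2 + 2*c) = 1/(c + 2)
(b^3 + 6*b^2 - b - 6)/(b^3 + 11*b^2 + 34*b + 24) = (b - 1)/(b + 4)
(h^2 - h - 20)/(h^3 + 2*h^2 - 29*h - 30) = (h + 4)/(h^2 + 7*h + 6)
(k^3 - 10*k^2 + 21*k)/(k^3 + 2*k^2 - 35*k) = (k^2 - 10*k + 21)/(k^2 + 2*k - 35)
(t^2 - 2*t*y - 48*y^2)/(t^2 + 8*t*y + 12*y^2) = (t - 8*y)/(t + 2*y)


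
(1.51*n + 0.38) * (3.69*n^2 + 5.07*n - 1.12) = 5.5719*n^3 + 9.0579*n^2 + 0.2354*n - 0.4256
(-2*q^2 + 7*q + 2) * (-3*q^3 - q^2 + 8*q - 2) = 6*q^5 - 19*q^4 - 29*q^3 + 58*q^2 + 2*q - 4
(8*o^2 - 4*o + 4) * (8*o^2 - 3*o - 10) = 64*o^4 - 56*o^3 - 36*o^2 + 28*o - 40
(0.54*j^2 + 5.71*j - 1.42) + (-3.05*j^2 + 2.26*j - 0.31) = -2.51*j^2 + 7.97*j - 1.73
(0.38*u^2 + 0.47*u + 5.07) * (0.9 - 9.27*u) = -3.5226*u^3 - 4.0149*u^2 - 46.5759*u + 4.563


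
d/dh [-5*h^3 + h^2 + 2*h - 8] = -15*h^2 + 2*h + 2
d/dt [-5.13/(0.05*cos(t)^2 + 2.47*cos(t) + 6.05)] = -(0.513*cos(t) + 12.6711)*sin(t)/(0.05*cos(t)^2 + 2.47*cos(t) + 6.05)^2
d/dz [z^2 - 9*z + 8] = 2*z - 9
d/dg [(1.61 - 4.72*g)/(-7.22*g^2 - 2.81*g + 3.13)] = (-34.0784*g^2 + 23.2484*g - 10.2495)/(52.1284*g^4 + 40.5764*g^3 - 37.3011*g^2 - 17.5906*g + 9.7969)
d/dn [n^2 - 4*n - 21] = 2*n - 4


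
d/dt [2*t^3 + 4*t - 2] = 6*t^2 + 4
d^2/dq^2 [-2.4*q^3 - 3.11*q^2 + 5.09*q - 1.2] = -14.4*q - 6.22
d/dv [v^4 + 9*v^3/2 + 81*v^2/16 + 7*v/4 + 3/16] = 4*v^3 + 27*v^2/2 + 81*v/8 + 7/4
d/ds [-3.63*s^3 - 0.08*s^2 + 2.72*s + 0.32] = -10.89*s^2 - 0.16*s + 2.72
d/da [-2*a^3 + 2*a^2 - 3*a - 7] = -6*a^2 + 4*a - 3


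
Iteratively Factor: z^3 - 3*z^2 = (z)*(z^2 - 3*z) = z^2*(z - 3)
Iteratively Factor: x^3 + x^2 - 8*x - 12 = (x + 2)*(x^2 - x - 6) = (x + 2)^2*(x - 3)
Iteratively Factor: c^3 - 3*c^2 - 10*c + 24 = (c + 3)*(c^2 - 6*c + 8) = (c - 4)*(c + 3)*(c - 2)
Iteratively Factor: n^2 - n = (n)*(n - 1)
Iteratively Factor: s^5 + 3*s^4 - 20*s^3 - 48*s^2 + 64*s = (s + 4)*(s^4 - s^3 - 16*s^2 + 16*s) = (s - 1)*(s + 4)*(s^3 - 16*s) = (s - 1)*(s + 4)^2*(s^2 - 4*s) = s*(s - 1)*(s + 4)^2*(s - 4)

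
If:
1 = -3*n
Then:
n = -1/3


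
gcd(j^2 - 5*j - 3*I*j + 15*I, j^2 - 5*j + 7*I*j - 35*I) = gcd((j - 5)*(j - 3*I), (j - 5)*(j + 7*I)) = j - 5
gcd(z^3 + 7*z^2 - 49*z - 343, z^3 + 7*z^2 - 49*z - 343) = z^3 + 7*z^2 - 49*z - 343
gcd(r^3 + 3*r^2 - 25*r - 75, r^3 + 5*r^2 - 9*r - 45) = r^2 + 8*r + 15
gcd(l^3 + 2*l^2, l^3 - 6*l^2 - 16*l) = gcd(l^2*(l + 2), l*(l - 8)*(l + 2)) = l^2 + 2*l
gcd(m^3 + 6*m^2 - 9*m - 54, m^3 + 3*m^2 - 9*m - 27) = m^2 - 9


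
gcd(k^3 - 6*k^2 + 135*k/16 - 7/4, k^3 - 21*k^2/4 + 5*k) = k - 4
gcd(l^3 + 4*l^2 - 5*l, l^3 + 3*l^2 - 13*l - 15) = l + 5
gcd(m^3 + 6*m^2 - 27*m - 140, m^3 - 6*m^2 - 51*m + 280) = m^2 + 2*m - 35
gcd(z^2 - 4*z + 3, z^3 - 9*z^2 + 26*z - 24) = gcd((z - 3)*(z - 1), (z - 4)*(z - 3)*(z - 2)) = z - 3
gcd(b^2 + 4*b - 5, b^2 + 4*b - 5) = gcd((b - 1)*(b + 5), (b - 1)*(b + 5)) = b^2 + 4*b - 5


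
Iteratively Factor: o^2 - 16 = (o - 4)*(o + 4)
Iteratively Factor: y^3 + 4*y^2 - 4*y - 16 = (y - 2)*(y^2 + 6*y + 8) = (y - 2)*(y + 2)*(y + 4)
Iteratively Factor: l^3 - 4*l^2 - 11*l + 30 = (l - 5)*(l^2 + l - 6) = (l - 5)*(l - 2)*(l + 3)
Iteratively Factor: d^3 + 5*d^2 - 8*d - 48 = (d + 4)*(d^2 + d - 12) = (d + 4)^2*(d - 3)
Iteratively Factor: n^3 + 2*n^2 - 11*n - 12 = (n - 3)*(n^2 + 5*n + 4) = (n - 3)*(n + 4)*(n + 1)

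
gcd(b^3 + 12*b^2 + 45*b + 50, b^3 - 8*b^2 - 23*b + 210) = b + 5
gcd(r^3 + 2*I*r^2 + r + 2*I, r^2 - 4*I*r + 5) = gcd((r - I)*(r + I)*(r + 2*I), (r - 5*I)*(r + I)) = r + I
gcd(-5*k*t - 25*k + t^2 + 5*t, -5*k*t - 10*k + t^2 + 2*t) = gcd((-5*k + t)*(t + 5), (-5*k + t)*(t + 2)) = -5*k + t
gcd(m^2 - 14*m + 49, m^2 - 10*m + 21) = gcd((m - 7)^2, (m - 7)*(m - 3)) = m - 7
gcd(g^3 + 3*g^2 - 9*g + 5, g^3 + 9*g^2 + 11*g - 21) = g - 1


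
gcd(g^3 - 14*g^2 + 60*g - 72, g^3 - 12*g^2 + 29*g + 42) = g - 6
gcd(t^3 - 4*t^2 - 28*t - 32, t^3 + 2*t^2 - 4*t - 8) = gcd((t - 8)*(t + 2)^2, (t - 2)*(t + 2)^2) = t^2 + 4*t + 4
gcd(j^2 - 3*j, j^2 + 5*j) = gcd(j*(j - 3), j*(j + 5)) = j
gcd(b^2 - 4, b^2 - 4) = b^2 - 4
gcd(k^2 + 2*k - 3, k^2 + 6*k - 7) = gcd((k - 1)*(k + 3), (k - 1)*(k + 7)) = k - 1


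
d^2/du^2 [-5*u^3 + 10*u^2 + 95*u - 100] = 20 - 30*u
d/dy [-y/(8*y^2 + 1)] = (8*y^2 - 1)/(8*y^2 + 1)^2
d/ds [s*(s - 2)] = 2*s - 2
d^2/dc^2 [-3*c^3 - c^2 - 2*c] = -18*c - 2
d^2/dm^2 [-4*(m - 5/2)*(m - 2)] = -8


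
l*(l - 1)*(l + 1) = l^3 - l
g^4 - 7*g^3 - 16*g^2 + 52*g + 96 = (g - 8)*(g - 3)*(g + 2)^2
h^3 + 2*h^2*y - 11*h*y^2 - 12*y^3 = (h - 3*y)*(h + y)*(h + 4*y)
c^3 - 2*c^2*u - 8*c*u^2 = c*(c - 4*u)*(c + 2*u)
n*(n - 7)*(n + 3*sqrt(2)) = n^3 - 7*n^2 + 3*sqrt(2)*n^2 - 21*sqrt(2)*n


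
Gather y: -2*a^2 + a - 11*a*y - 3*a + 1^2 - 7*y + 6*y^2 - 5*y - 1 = -2*a^2 - 2*a + 6*y^2 + y*(-11*a - 12)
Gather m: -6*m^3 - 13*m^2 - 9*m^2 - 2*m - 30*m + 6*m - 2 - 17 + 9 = -6*m^3 - 22*m^2 - 26*m - 10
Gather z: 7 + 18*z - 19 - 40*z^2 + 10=-40*z^2 + 18*z - 2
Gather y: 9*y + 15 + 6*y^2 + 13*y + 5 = 6*y^2 + 22*y + 20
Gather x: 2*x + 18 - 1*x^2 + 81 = -x^2 + 2*x + 99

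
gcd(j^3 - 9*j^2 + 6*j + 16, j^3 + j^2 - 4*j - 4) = j^2 - j - 2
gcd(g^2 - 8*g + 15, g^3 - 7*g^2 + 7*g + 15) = g^2 - 8*g + 15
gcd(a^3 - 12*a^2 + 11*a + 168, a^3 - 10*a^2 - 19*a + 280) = a^2 - 15*a + 56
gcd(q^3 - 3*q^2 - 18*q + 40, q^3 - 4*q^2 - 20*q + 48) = q^2 + 2*q - 8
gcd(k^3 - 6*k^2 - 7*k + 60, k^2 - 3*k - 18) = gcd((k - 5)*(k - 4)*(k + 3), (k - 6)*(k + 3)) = k + 3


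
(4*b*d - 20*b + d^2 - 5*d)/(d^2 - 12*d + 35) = (4*b + d)/(d - 7)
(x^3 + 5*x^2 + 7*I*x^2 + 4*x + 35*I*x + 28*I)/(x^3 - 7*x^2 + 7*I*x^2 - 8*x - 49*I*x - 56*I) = (x + 4)/(x - 8)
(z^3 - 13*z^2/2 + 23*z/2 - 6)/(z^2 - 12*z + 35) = (2*z^3 - 13*z^2 + 23*z - 12)/(2*(z^2 - 12*z + 35))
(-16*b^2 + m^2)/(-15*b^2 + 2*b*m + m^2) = (-16*b^2 + m^2)/(-15*b^2 + 2*b*m + m^2)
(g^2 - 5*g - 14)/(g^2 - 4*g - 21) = (g + 2)/(g + 3)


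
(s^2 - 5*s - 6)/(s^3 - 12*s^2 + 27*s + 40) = (s - 6)/(s^2 - 13*s + 40)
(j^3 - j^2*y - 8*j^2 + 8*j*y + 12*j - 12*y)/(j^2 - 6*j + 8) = (j^2 - j*y - 6*j + 6*y)/(j - 4)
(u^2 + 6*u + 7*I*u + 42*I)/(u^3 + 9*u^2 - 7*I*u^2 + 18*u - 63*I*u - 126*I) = (u + 7*I)/(u^2 + u*(3 - 7*I) - 21*I)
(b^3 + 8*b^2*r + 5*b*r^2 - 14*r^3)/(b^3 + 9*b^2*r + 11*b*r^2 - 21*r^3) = (b + 2*r)/(b + 3*r)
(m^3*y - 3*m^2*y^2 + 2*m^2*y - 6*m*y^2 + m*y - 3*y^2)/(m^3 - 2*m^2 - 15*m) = y*(-m^3 + 3*m^2*y - 2*m^2 + 6*m*y - m + 3*y)/(m*(-m^2 + 2*m + 15))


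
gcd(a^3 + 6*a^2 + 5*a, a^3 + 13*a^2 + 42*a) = a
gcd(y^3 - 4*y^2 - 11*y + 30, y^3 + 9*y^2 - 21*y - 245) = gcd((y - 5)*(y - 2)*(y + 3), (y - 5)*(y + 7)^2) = y - 5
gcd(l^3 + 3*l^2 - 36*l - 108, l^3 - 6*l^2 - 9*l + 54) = l^2 - 3*l - 18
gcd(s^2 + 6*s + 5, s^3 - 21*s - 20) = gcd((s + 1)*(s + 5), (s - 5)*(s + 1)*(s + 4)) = s + 1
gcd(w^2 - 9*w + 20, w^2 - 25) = w - 5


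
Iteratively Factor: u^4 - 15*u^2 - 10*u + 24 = (u - 1)*(u^3 + u^2 - 14*u - 24) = (u - 4)*(u - 1)*(u^2 + 5*u + 6) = (u - 4)*(u - 1)*(u + 2)*(u + 3)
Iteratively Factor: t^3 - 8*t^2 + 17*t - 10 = (t - 2)*(t^2 - 6*t + 5) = (t - 2)*(t - 1)*(t - 5)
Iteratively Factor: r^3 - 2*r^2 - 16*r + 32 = (r - 4)*(r^2 + 2*r - 8) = (r - 4)*(r - 2)*(r + 4)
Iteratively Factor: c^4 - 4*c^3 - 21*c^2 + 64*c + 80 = (c + 4)*(c^3 - 8*c^2 + 11*c + 20) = (c - 4)*(c + 4)*(c^2 - 4*c - 5) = (c - 4)*(c + 1)*(c + 4)*(c - 5)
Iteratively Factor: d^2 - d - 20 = (d - 5)*(d + 4)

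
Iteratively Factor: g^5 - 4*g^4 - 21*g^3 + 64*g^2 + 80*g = (g)*(g^4 - 4*g^3 - 21*g^2 + 64*g + 80) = g*(g - 4)*(g^3 - 21*g - 20) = g*(g - 4)*(g + 4)*(g^2 - 4*g - 5) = g*(g - 4)*(g + 1)*(g + 4)*(g - 5)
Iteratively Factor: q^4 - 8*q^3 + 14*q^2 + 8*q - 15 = (q - 5)*(q^3 - 3*q^2 - q + 3) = (q - 5)*(q - 1)*(q^2 - 2*q - 3) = (q - 5)*(q - 1)*(q + 1)*(q - 3)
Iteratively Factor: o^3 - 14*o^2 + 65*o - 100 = (o - 5)*(o^2 - 9*o + 20) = (o - 5)*(o - 4)*(o - 5)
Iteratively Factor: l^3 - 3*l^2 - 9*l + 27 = (l - 3)*(l^2 - 9) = (l - 3)*(l + 3)*(l - 3)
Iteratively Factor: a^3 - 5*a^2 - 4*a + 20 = (a - 2)*(a^2 - 3*a - 10) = (a - 5)*(a - 2)*(a + 2)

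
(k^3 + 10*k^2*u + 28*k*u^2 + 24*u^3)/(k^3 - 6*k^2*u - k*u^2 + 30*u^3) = (k^2 + 8*k*u + 12*u^2)/(k^2 - 8*k*u + 15*u^2)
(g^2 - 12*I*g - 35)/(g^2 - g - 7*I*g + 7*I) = (g - 5*I)/(g - 1)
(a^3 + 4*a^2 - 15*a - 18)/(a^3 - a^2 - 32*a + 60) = (a^2 - 2*a - 3)/(a^2 - 7*a + 10)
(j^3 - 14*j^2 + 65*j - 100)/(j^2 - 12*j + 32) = (j^2 - 10*j + 25)/(j - 8)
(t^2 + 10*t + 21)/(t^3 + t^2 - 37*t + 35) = (t + 3)/(t^2 - 6*t + 5)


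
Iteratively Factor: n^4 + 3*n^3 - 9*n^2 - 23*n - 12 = (n - 3)*(n^3 + 6*n^2 + 9*n + 4) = (n - 3)*(n + 4)*(n^2 + 2*n + 1) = (n - 3)*(n + 1)*(n + 4)*(n + 1)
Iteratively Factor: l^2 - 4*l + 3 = (l - 1)*(l - 3)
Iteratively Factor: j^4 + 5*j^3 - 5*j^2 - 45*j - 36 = (j - 3)*(j^3 + 8*j^2 + 19*j + 12) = (j - 3)*(j + 4)*(j^2 + 4*j + 3) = (j - 3)*(j + 3)*(j + 4)*(j + 1)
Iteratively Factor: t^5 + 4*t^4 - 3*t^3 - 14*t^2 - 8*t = (t + 1)*(t^4 + 3*t^3 - 6*t^2 - 8*t) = (t + 1)^2*(t^3 + 2*t^2 - 8*t) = (t - 2)*(t + 1)^2*(t^2 + 4*t) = t*(t - 2)*(t + 1)^2*(t + 4)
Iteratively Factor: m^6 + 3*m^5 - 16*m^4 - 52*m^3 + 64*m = (m + 2)*(m^5 + m^4 - 18*m^3 - 16*m^2 + 32*m) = (m - 1)*(m + 2)*(m^4 + 2*m^3 - 16*m^2 - 32*m) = m*(m - 1)*(m + 2)*(m^3 + 2*m^2 - 16*m - 32) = m*(m - 1)*(m + 2)^2*(m^2 - 16) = m*(m - 1)*(m + 2)^2*(m + 4)*(m - 4)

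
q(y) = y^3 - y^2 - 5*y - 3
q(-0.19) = -2.09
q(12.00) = 1521.00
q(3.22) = 3.92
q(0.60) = -6.14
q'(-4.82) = 74.34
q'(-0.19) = -4.51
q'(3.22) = 19.67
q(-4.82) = -114.11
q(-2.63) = -14.96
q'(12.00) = 403.00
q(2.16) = -8.39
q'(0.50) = -5.25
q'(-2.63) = 21.01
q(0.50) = -5.62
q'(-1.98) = 10.72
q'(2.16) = 4.68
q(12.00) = 1521.00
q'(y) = 3*y^2 - 2*y - 5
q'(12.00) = 403.00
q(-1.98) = -4.78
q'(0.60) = -5.12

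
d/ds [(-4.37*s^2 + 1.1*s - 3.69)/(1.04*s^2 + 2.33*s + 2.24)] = (-11.3261*s^2 - 11.9024*s + 11.0617)/(1.0816*s^4 + 4.8464*s^3 + 10.0881*s^2 + 10.4384*s + 5.0176)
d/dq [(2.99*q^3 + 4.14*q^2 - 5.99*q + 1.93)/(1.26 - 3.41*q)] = (-20.3918*q^3 - 2.8152*q^2 + 10.4328*q - 0.966100000000001)/(11.6281*q^2 - 8.5932*q + 1.5876)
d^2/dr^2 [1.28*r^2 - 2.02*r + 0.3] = 2.56000000000000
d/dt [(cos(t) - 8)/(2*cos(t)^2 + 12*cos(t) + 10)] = (cos(t)^2 - 16*cos(t) - 53)*sin(t)/(2*(cos(t)^2 + 6*cos(t) + 5)^2)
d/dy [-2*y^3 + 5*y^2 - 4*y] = -6*y^2 + 10*y - 4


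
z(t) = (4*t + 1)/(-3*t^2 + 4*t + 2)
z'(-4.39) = 0.04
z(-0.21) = 0.16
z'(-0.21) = 3.10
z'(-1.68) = 0.16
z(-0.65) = 0.86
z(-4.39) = 0.23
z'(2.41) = 2.63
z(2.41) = -1.84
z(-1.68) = 0.43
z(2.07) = -3.60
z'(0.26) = 0.79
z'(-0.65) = 1.48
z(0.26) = 0.72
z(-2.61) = 0.33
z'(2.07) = 10.23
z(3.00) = -1.00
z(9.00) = -0.18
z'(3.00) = 0.77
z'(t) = (4*t + 1)*(6*t - 4)/(-3*t^2 + 4*t + 2)^2 + 4/(-3*t^2 + 4*t + 2)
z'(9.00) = 0.02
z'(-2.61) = 0.08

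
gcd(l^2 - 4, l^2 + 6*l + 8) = l + 2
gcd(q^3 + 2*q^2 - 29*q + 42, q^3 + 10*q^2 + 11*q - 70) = q^2 + 5*q - 14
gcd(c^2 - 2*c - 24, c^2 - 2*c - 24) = c^2 - 2*c - 24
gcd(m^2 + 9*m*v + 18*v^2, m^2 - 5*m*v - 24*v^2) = m + 3*v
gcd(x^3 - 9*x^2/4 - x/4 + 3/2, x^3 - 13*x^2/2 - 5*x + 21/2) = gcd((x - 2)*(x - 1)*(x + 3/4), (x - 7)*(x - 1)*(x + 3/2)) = x - 1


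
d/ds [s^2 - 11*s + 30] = 2*s - 11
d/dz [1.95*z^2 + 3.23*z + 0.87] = 3.9*z + 3.23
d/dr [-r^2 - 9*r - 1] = -2*r - 9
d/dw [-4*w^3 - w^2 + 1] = 2*w*(-6*w - 1)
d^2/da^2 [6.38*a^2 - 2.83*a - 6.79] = 12.7600000000000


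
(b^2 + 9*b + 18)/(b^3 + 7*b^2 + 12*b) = (b + 6)/(b*(b + 4))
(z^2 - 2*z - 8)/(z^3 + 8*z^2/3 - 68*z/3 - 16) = 3*(z + 2)/(3*z^2 + 20*z + 12)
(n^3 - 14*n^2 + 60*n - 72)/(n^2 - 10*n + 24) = (n^2 - 8*n + 12)/(n - 4)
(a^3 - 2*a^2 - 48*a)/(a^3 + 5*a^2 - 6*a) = (a - 8)/(a - 1)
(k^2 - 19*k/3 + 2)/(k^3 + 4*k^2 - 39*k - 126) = (k - 1/3)/(k^2 + 10*k + 21)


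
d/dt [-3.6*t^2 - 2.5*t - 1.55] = -7.2*t - 2.5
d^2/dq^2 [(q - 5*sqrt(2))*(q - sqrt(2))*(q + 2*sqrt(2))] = 6*q - 8*sqrt(2)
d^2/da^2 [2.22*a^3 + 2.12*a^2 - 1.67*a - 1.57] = 13.32*a + 4.24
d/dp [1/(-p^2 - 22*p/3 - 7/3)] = 6*(3*p + 11)/(3*p^2 + 22*p + 7)^2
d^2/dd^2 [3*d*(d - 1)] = 6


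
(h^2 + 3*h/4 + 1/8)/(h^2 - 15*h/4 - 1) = (h + 1/2)/(h - 4)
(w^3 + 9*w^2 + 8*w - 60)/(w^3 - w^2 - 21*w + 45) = (w^2 + 4*w - 12)/(w^2 - 6*w + 9)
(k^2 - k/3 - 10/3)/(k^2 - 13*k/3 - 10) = (k - 2)/(k - 6)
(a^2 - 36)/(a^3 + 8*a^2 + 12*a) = (a - 6)/(a*(a + 2))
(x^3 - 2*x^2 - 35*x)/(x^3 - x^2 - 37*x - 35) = x/(x + 1)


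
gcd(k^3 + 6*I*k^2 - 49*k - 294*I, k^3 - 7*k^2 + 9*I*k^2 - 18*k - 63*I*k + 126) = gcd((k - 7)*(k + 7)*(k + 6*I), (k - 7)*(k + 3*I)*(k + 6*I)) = k^2 + k*(-7 + 6*I) - 42*I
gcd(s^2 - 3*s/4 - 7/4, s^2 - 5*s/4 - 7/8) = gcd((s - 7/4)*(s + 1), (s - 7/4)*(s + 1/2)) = s - 7/4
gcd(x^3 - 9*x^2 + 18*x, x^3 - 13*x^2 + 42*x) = x^2 - 6*x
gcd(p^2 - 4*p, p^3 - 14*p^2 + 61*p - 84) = p - 4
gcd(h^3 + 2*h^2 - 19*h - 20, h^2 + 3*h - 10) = h + 5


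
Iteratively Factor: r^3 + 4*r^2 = (r)*(r^2 + 4*r) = r^2*(r + 4)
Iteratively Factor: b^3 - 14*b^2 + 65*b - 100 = (b - 5)*(b^2 - 9*b + 20) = (b - 5)^2*(b - 4)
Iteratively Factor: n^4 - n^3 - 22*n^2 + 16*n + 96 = (n - 4)*(n^3 + 3*n^2 - 10*n - 24) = (n - 4)*(n - 3)*(n^2 + 6*n + 8) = (n - 4)*(n - 3)*(n + 4)*(n + 2)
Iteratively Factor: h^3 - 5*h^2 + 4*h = (h)*(h^2 - 5*h + 4) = h*(h - 4)*(h - 1)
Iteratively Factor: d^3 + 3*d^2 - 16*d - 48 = (d + 4)*(d^2 - d - 12) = (d - 4)*(d + 4)*(d + 3)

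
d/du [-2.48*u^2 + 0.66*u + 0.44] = 0.66 - 4.96*u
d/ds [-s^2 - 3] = -2*s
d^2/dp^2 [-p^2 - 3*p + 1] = -2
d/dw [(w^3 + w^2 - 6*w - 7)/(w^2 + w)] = (w^4 + 2*w^3 + 7*w^2 + 14*w + 7)/(w^2*(w^2 + 2*w + 1))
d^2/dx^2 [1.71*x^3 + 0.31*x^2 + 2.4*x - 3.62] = 10.26*x + 0.62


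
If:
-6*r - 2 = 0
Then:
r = -1/3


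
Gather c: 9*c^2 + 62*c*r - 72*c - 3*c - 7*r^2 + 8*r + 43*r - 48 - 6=9*c^2 + c*(62*r - 75) - 7*r^2 + 51*r - 54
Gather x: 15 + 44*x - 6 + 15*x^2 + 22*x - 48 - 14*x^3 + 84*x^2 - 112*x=-14*x^3 + 99*x^2 - 46*x - 39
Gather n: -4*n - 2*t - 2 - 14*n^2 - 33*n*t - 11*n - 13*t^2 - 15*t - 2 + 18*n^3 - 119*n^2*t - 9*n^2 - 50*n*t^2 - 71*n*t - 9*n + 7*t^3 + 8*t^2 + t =18*n^3 + n^2*(-119*t - 23) + n*(-50*t^2 - 104*t - 24) + 7*t^3 - 5*t^2 - 16*t - 4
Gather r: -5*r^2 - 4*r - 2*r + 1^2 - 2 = -5*r^2 - 6*r - 1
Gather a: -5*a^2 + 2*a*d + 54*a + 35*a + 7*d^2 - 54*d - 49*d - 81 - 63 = -5*a^2 + a*(2*d + 89) + 7*d^2 - 103*d - 144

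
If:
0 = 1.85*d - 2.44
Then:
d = 1.32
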